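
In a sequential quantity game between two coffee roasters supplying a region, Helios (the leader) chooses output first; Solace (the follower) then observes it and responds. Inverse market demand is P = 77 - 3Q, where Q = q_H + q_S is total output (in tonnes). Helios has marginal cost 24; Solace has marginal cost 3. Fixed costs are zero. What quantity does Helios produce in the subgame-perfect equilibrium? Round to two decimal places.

Solve by backward induction. Given q_H, the follower Solace maximises π_S = (77 - 3q_H - 3q_S)q_S - 3q_S.
∂π_S/∂q_S = 74 - 3q_H - 6q_S = 0 gives the reaction function q_S = (74 - 3q_H)/6.
Helios substitutes q_S(q_H) into its own profit: π_H = q_H(77 - 3q_H - (74 - 3q_H)/2) - 24q_H = (40 - (3/2)q_H)q_H - 24q_H.
Maximising: ∂π_H/∂q_H = 16 - 3q_H = 0, giving q_H = 16/3.
Then q_S = (74 - 3·(16/3))/6 = 29/3.

5.33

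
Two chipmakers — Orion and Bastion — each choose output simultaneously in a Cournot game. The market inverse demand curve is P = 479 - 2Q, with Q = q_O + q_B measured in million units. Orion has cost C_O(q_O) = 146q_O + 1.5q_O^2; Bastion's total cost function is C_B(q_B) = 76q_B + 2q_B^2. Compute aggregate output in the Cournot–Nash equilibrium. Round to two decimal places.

Orion's profit: π_O = (479 - 2Q)q_O - (146q_O + (3/2)q_O²). Setting ∂π_O/∂q_O = 0: 333 - 7q_O - 2(q_B) = 0.
Bastion's profit: π_B = (479 - 2Q)q_B - (76q_B + 2q_B²). Setting ∂π_B/∂q_B = 0: 403 - 8q_B - 2(q_O) = 0.
Best responses: q_O = (333 - 2q_B)/7, q_B = (403 - 2q_O)/8.
Solving the pair: q_O = 929/26, q_B = 41.4423.
Total output Q = 929/26 + 41.4423 = 77.1731.

77.17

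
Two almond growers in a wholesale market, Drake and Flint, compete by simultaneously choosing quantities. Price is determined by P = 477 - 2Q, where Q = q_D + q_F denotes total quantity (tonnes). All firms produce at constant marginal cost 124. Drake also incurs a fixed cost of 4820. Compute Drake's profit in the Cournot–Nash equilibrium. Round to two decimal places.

2102.72

A representative firm's profit is π_i = q_i(477 - 2Q) - 124q_i.
Setting ∂π_i/∂q_i = 0 with rivals' quantities fixed: 353 - 4q_i - 2q_j = 0.
With identical firms every q_j equals q_i, so q_j = q_i and 353 = 6q_i, giving q_i = 353/6.
Price P = 477 - 2·(353/3) = 725/3.
Drake's profit: (725/3 - 124)·(353/6) - 4820 = 2102.7222.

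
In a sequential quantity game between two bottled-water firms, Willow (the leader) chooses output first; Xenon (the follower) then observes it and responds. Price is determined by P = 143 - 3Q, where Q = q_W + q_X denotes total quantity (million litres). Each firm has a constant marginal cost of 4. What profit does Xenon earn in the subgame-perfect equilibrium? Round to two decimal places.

402.52

Solve by backward induction. Given q_W, the follower Xenon maximises π_X = (143 - 3q_W - 3q_X)q_X - 4q_X.
Follower FOC: 139 - 3q_W - 6q_X = 0, so q_X(q_W) = (139 - 3q_W)/6.
The leader anticipates this reaction. Substituting into P = 143 - 3Q gives P = 147/2 - (3/2)q_W, so π_W = (147/2 - (3/2)q_W)q_W - 4q_W.
Maximising: ∂π_W/∂q_W = 139/2 - 3q_W = 0, giving q_W = 139/6.
Then q_X = (139 - 3·(139/6))/6 = 139/12.
Price P = 143 - 3·(139/4) = 155/4.
Xenon's profit: (155/4 - 4)·(139/12) = 402.5208.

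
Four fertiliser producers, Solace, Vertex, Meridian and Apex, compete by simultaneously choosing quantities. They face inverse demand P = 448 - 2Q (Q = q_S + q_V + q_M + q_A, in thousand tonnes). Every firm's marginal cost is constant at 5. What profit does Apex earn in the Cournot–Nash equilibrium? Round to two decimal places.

A representative firm's profit is π_i = q_i(448 - 2Q) - 5q_i.
Setting ∂π_i/∂q_i = 0 with rivals' quantities fixed: 443 - 4q_i - 2·Σ_{j≠i} q_j = 0.
By symmetry each firm produces the same amount; substituting Σ_{j≠i} q_j = 3q_i yields q_i = 443/10.
Price P = 448 - 2·(886/5) = 468/5.
Apex's profit: (468/5 - 5)·(443/10) = 3924.9800.

3924.98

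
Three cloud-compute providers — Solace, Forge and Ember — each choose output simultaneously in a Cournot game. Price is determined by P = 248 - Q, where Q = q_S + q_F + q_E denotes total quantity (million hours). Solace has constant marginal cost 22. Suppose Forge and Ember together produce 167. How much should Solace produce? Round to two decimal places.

29.50

With rivals' combined output fixed at 167, Solace's profit is π_S = (248 - 167 - q_S)q_S - (22q_S) = (81 - q_S)q_S - (22q_S).
∂π_S/∂q_S = 59 - 2q_S = 0, so q_S = 59/2.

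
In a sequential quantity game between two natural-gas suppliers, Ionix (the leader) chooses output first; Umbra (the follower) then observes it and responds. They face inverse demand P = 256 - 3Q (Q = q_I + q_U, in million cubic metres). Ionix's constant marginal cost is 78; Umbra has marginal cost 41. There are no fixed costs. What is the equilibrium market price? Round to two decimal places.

113.25

The follower Umbra best-responds to any q_I: π_U = (256 - 3Q)q_U - 41q_U.
∂π_U/∂q_U = 215 - 3q_I - 6q_U = 0 gives the reaction function q_U = (215 - 3q_I)/6.
Ionix substitutes q_U(q_I) into its own profit: π_I = q_I(256 - 3q_I - (215 - 3q_I)/2) - 78q_I = (297/2 - (3/2)q_I)q_I - 78q_I.
Leader FOC: 141/2 - 3q_I = 0, so q_I = 47/2.
Then q_U = (215 - 3·(47/2))/6 = 289/12.
Total output Q = 571/12, so price P = 256 - 3·(571/12) = 453/4.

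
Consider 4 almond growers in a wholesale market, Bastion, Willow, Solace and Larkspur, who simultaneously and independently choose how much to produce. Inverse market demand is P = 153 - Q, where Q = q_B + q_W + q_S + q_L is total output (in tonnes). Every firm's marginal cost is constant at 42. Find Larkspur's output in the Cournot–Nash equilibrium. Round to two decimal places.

22.20

A representative firm's profit is π_i = q_i(153 - Q) - 42q_i.
Setting ∂π_i/∂q_i = 0 with rivals' quantities fixed: 111 - 2q_i - Σ_{j≠i} q_j = 0.
By symmetry each firm produces the same amount; substituting Σ_{j≠i} q_j = 3q_i yields q_i = 111/5.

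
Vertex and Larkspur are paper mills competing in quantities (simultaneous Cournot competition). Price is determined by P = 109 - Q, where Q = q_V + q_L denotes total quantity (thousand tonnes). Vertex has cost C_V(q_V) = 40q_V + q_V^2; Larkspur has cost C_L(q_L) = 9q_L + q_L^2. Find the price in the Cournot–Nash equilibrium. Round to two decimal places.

Vertex's profit: π_V = (109 - Q)q_V - (40q_V + q_V²). Setting ∂π_V/∂q_V = 0: 69 - 4q_V - (q_L) = 0.
Larkspur's first-order condition: 100 - 4q_L - (q_V) = 0.
Rearranging gives the reaction functions q_V = (69 - q_L)/4 and q_L = (100 - q_V)/4.
Substituting one into the other gives q_V = 176/15 and q_L = 331/15.
Total output Q = 169/5, so price P = 109 - 169/5 = 376/5.

75.20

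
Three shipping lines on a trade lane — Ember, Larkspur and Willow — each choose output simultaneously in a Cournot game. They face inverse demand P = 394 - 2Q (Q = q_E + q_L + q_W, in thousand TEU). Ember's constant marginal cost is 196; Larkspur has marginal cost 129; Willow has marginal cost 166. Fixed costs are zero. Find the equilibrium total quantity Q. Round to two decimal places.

Ember's profit: π_E = (394 - 2Q)q_E - (196q_E). Setting ∂π_E/∂q_E = 0: 198 - 4q_E - 2(q_L + q_W) = 0.
Larkspur's first-order condition: 265 - 4q_L - 2(q_E + q_W) = 0.
Willow's profit: π_W = (394 - 2Q)q_W - (166q_W). Setting ∂π_W/∂q_W = 0: 228 - 4q_W - 2(q_E + q_L) = 0.
Adding the 3 conditions: 691 − 4Q − 4Q = 0, i.e. Q = 691/8.
Back-substituting: q_E = (198 − 691/4)/2 = 101/8, q_L = (265 − 691/4)/2 = 369/8, q_W = (228 − 691/4)/2 = 221/8.
Total output Q = 101/8 + 369/8 + 221/8 = 691/8.

86.38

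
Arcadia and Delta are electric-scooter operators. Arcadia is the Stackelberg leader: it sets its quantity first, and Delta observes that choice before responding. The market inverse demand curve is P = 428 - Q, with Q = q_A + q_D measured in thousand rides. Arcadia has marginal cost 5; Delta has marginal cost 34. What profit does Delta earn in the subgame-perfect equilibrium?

7056

Solve by backward induction. Given q_A, the follower Delta maximises π_D = (428 - q_A - q_D)q_D - 34q_D.
Setting the follower's marginal profit to zero, 394 - q_A - 2q_D = 0, i.e. q_D = (394 - q_A)/2.
The leader anticipates this reaction. Substituting into P = 428 - Q gives P = 231 - (1/2)q_A, so π_A = (231 - (1/2)q_A)q_A - 5q_A.
Maximising: ∂π_A/∂q_A = 226 - q_A = 0, giving q_A = 226.
Then q_D = (394 - 226)/2 = 84.
Price P = 428 - 310 = 118.
Delta's profit: (118 - 34)·84 = 7056.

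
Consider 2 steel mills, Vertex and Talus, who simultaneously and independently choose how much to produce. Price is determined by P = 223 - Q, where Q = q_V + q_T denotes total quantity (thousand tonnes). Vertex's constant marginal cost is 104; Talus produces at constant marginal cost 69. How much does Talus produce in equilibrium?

63

Vertex's profit: π_V = (223 - Q)q_V - (104q_V). Setting ∂π_V/∂q_V = 0: 119 - 2q_V - (q_T) = 0.
Talus's first-order condition: 154 - 2q_T - (q_V) = 0.
So q_V = (119 - q_T)/2 and q_T = (154 - q_V)/2.
Solving the pair: q_V = 28, q_T = 63.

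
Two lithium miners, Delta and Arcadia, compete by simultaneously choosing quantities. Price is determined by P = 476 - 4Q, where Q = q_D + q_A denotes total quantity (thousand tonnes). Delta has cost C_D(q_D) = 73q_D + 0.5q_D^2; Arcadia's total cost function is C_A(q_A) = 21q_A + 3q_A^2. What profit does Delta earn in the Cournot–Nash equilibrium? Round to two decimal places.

Delta's profit: π_D = (476 - 4Q)q_D - (73q_D + (1/2)q_D²). Setting ∂π_D/∂q_D = 0: 403 - 9q_D - 4(q_A) = 0.
Arcadia's profit: π_A = (476 - 4Q)q_A - (21q_A + 3q_A²). Setting ∂π_A/∂q_A = 0: 455 - 14q_A - 4(q_D) = 0.
So q_D = (403 - 4q_A)/9 and q_A = (455 - 4q_D)/14.
Substituting one into the other gives q_D = 1911/55 and q_A = 22.5727.
Price P = 476 - 4·(1261/22) = 246.7273.
Delta's profit: 246.7273·(1911/55) - 73·(1911/55) - (1/2)(1911/55)² = 5432.6098.

5432.61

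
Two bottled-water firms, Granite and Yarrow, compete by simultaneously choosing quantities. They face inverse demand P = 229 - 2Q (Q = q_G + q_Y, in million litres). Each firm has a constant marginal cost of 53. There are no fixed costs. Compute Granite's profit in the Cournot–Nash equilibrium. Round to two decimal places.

A representative firm's profit is π_i = q_i(229 - 2Q) - 53q_i.
First-order condition (treating rivals' output as given): 176 - 4q_i - 2q_j = 0.
By symmetry each firm produces the same amount; substituting q_j = q_i yields q_i = 176/6 = 88/3.
Price P = 229 - 2·(176/3) = 335/3.
Granite's profit: (335/3 - 53)·(88/3) = 1720.8889.

1720.89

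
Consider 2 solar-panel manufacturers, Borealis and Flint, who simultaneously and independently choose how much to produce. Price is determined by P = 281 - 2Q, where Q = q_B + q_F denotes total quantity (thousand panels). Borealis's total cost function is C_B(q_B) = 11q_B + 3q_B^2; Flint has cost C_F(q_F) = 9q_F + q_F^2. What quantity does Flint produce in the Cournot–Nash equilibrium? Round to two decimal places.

38.93

Borealis's profit: π_B = (281 - 2Q)q_B - (11q_B + 3q_B²). Setting ∂π_B/∂q_B = 0: 270 - 10q_B - 2(q_F) = 0.
Flint's first-order condition: 272 - 6q_F - 2(q_B) = 0.
Rearranging gives the reaction functions q_B = (270 - 2q_F)/10 and q_F = (272 - 2q_B)/6.
Substituting one into the other gives q_B = 269/14 and q_F = 545/14.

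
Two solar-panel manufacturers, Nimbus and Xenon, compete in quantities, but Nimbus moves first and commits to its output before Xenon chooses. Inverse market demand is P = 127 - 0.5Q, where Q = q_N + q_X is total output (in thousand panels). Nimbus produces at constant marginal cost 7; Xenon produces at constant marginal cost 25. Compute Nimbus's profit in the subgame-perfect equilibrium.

The follower Xenon best-responds to any q_N: π_X = (127 - 0.5Q)q_X - 25q_X.
∂π_X/∂q_X = 102 - (1/2)q_N - q_X = 0 gives the reaction function q_X = (102 - (1/2)q_N).
The leader anticipates this reaction. Substituting into P = 127 - 0.5Q gives P = 76 - (1/4)q_N, so π_N = (76 - (1/4)q_N)q_N - 7q_N.
Maximising: ∂π_N/∂q_N = 69 - (1/2)q_N = 0, giving q_N = 138.
Then q_X = (102 - (1/2)·138) = 33.
Price P = 127 - (1/2)·171 = 83/2.
Nimbus's profit: (83/2 - 7)·138 = 4761.

4761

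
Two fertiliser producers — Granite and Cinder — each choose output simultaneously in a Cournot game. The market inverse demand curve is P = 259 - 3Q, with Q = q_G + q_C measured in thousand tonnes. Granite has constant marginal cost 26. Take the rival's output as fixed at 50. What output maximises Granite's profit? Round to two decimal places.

13.83

With the rival's output fixed at 50, Granite's profit is π_G = (259 - 3·50 - 3q_G)q_G - (26q_G) = (109 - 3q_G)q_G - (26q_G).
∂π_G/∂q_G = 83 - 6q_G = 0, so q_G = 83/6.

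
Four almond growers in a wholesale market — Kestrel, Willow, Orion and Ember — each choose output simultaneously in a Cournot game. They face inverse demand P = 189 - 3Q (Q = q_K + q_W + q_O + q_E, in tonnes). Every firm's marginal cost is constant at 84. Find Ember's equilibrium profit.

147

Each firm earns π_i = (189 - 3Q)q_i - 84q_i.
First-order condition (treating rivals' output as given): 105 - 6q_i - 3·Σ_{j≠i} q_j = 0.
With identical firms every q_j equals q_i, so Σ_{j≠i} q_j = 3q_i and 105 = 15q_i, giving q_i = 7.
Price P = 189 - 3·28 = 105.
Ember's profit: (105 - 84)·7 = 147.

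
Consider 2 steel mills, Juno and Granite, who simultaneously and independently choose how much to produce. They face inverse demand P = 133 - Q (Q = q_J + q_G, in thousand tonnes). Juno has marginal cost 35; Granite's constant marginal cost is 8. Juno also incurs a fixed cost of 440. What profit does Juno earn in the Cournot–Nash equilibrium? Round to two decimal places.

Juno's profit: π_J = (133 - Q)q_J - (35q_J). Setting ∂π_J/∂q_J = 0: 98 - 2q_J - (q_G) = 0.
Granite's first-order condition: 125 - 2q_G - (q_J) = 0.
Best responses: q_J = (98 - q_G)/2, q_G = (125 - q_J)/2.
Substituting one into the other gives q_J = 71/3 and q_G = 152/3.
Price P = 133 - 223/3 = 176/3.
Juno's profit: (176/3 - 35)·(71/3) - 440 = 1081/9.

120.11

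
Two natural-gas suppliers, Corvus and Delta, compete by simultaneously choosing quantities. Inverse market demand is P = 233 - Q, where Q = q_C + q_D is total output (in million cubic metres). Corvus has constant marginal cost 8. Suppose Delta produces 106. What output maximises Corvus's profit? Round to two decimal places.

59.50

With the rival's output fixed at 106, Corvus's profit is π_C = (233 - 106 - q_C)q_C - (8q_C) = (127 - q_C)q_C - (8q_C).
∂π_C/∂q_C = 119 - 2q_C = 0, so q_C = 119/2.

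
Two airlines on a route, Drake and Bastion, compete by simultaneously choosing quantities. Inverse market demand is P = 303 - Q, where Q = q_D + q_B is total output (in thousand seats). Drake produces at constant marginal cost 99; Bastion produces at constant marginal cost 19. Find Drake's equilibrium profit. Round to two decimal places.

1708.44

Drake's profit: π_D = (303 - Q)q_D - (99q_D). Setting ∂π_D/∂q_D = 0: 204 - 2q_D - (q_B) = 0.
Bastion's profit: π_B = (303 - Q)q_B - (19q_B). Setting ∂π_B/∂q_B = 0: 284 - 2q_B - (q_D) = 0.
So q_D = (204 - q_B)/2 and q_B = (284 - q_D)/2.
Substituting one into the other gives q_D = 124/3 and q_B = 364/3.
Price P = 303 - 488/3 = 421/3.
Drake's profit: (421/3 - 99)·(124/3) = 1708.4444.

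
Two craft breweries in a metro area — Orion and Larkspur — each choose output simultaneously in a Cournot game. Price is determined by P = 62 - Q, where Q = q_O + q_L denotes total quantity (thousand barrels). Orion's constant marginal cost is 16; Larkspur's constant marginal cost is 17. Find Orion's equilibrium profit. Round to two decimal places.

245.44

Orion's profit: π_O = (62 - Q)q_O - (16q_O). Setting ∂π_O/∂q_O = 0: 46 - 2q_O - (q_L) = 0.
Larkspur's profit: π_L = (62 - Q)q_L - (17q_L). Setting ∂π_L/∂q_L = 0: 45 - 2q_L - (q_O) = 0.
Rearranging gives the reaction functions q_O = (46 - q_L)/2 and q_L = (45 - q_O)/2.
Substituting one into the other gives q_O = 47/3 and q_L = 44/3.
Price P = 62 - 91/3 = 95/3.
Orion's profit: (95/3 - 16)·(47/3) = 245.4444.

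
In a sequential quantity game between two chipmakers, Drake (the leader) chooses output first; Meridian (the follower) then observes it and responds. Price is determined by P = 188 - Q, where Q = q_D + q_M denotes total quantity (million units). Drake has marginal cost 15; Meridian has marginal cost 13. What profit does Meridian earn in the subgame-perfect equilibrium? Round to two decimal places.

2002.56

The follower Meridian best-responds to any q_D: π_M = (188 - Q)q_M - 13q_M.
Follower FOC: 175 - q_D - 2q_M = 0, so q_M(q_D) = (175 - q_D)/2.
The leader anticipates this reaction. Substituting into P = 188 - Q gives P = 201/2 - (1/2)q_D, so π_D = (201/2 - (1/2)q_D)q_D - 15q_D.
Leader FOC: 171/2 - q_D = 0, so q_D = 171/2.
Then q_M = (175 - 171/2)/2 = 179/4.
Price P = 188 - 521/4 = 231/4.
Meridian's profit: (231/4 - 13)·(179/4) = 2002.5625.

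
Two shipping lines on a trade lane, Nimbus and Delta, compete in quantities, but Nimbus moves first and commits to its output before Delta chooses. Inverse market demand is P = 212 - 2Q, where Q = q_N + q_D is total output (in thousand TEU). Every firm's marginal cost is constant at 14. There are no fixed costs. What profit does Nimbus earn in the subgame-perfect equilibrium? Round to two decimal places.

The follower Delta best-responds to any q_N: π_D = (212 - 2Q)q_D - 14q_D.
∂π_D/∂q_D = 198 - 2q_N - 4q_D = 0 gives the reaction function q_D = (198 - 2q_N)/4.
The leader anticipates this reaction. Substituting into P = 212 - 2Q gives P = 113 - q_N, so π_N = (113 - q_N)q_N - 14q_N.
Maximising: ∂π_N/∂q_N = 99 - 2q_N = 0, giving q_N = 99/2.
Then q_D = (198 - 2·(99/2))/4 = 99/4.
Price P = 212 - 2·(297/4) = 127/2.
Nimbus's profit: (127/2 - 14)·(99/2) = 2450.2500.

2450.25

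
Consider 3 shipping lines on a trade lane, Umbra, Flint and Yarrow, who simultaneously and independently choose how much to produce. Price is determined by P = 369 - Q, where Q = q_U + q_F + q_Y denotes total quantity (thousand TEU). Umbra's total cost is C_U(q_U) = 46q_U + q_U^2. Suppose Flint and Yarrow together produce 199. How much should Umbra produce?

With rivals' combined output fixed at 199, Umbra's profit is π_U = (369 - 199 - q_U)q_U - (46q_U + q_U²) = (170 - q_U)q_U - (46q_U + q_U²).
∂π_U/∂q_U = 124 - 4q_U = 0, so q_U = 31.

31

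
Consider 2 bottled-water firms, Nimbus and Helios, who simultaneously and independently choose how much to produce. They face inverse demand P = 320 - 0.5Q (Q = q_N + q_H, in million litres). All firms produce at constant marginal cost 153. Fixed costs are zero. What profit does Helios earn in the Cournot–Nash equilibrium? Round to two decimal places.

A representative firm's profit is π_i = q_i(320 - 0.5Q) - 153q_i.
First-order condition (treating rivals' output as given): 167 - q_i - (1/2)q_j = 0.
By symmetry each firm produces the same amount; substituting q_j = q_i yields q_i = 167/(3/2) = 334/3.
Price P = 320 - (1/2)·(668/3) = 626/3.
Helios's profit: (626/3 - 153)·(334/3) = 6197.5556.

6197.56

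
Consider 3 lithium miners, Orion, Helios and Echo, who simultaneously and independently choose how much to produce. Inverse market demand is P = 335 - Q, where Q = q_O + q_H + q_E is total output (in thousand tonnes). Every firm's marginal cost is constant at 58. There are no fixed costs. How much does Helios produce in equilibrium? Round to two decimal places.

69.25

Each firm earns π_i = (335 - Q)q_i - 58q_i.
Setting ∂π_i/∂q_i = 0 with rivals' quantities fixed: 277 - 2q_i - Σ_{j≠i} q_j = 0.
With identical firms every q_j equals q_i, so Σ_{j≠i} q_j = 2q_i and 277 = 4q_i, giving q_i = 277/4.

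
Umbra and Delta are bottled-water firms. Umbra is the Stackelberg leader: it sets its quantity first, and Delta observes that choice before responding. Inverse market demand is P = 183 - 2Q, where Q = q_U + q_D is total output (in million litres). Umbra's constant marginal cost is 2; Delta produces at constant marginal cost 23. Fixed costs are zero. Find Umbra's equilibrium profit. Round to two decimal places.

2550.25

The follower Delta best-responds to any q_U: π_D = (183 - 2Q)q_D - 23q_D.
Setting the follower's marginal profit to zero, 160 - 2q_U - 4q_D = 0, i.e. q_D = (160 - 2q_U)/4.
The leader anticipates this reaction. Substituting into P = 183 - 2Q gives P = 103 - q_U, so π_U = (103 - q_U)q_U - 2q_U.
Maximising: ∂π_U/∂q_U = 101 - 2q_U = 0, giving q_U = 101/2.
Then q_D = (160 - 2·(101/2))/4 = 59/4.
Price P = 183 - 2·(261/4) = 105/2.
Umbra's profit: (105/2 - 2)·(101/2) = 2550.2500.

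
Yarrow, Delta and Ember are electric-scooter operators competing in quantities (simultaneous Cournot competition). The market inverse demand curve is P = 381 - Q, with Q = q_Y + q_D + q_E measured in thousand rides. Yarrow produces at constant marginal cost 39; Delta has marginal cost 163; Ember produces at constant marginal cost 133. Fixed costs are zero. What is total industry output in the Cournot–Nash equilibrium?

202

Yarrow's profit: π_Y = (381 - Q)q_Y - (39q_Y). Setting ∂π_Y/∂q_Y = 0: 342 - 2q_Y - (q_D + q_E) = 0.
Delta's first-order condition: 218 - 2q_D - (q_Y + q_E) = 0.
Ember's first-order condition: 248 - 2q_E - (q_Y + q_D) = 0.
Adding the 3 first-order conditions: 808 − 4Q = 0, so Q = 202.
Back-substituting: q_Y = (342 − 202) = 140, q_D = (218 − 202) = 16, q_E = (248 − 202) = 46.
Total output Q = 140 + 16 + 46 = 202.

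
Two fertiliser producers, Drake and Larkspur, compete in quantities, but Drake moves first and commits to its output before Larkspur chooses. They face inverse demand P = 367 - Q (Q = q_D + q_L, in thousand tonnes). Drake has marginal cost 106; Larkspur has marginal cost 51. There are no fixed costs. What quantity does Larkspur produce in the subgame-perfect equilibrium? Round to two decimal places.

Solve by backward induction. Given q_D, the follower Larkspur maximises π_L = (367 - q_D - q_L)q_L - 51q_L.
Setting the follower's marginal profit to zero, 316 - q_D - 2q_L = 0, i.e. q_L = (316 - q_D)/2.
The leader anticipates this reaction. Substituting into P = 367 - Q gives P = 209 - (1/2)q_D, so π_D = (209 - (1/2)q_D)q_D - 106q_D.
Maximising: ∂π_D/∂q_D = 103 - q_D = 0, giving q_D = 103.
Then q_L = (316 - 103)/2 = 213/2.

106.50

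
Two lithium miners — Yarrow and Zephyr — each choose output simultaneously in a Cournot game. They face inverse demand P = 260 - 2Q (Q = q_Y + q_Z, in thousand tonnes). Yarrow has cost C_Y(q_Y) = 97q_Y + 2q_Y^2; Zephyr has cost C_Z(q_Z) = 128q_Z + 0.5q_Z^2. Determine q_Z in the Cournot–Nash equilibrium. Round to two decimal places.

Yarrow's profit: π_Y = (260 - 2Q)q_Y - (97q_Y + 2q_Y²). Setting ∂π_Y/∂q_Y = 0: 163 - 8q_Y - 2(q_Z) = 0.
Zephyr's profit: π_Z = (260 - 2Q)q_Z - (128q_Z + (1/2)q_Z²). Setting ∂π_Z/∂q_Z = 0: 132 - 5q_Z - 2(q_Y) = 0.
Rearranging gives the reaction functions q_Y = (163 - 2q_Z)/8 and q_Z = (132 - 2q_Y)/5.
Substituting one into the other gives q_Y = 551/36 and q_Z = 365/18.

20.28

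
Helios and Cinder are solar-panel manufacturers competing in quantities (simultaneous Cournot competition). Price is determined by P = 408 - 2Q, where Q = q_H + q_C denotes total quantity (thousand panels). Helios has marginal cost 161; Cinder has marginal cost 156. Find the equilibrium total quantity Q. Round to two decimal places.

83.17

Helios's profit: π_H = (408 - 2Q)q_H - (161q_H). Setting ∂π_H/∂q_H = 0: 247 - 4q_H - 2(q_C) = 0.
Cinder's profit: π_C = (408 - 2Q)q_C - (156q_C). Setting ∂π_C/∂q_C = 0: 252 - 4q_C - 2(q_H) = 0.
Rearranging gives the reaction functions q_H = (247 - 2q_C)/4 and q_C = (252 - 2q_H)/4.
Solving the pair: q_H = 121/3, q_C = 257/6.
Total output Q = 121/3 + 257/6 = 499/6.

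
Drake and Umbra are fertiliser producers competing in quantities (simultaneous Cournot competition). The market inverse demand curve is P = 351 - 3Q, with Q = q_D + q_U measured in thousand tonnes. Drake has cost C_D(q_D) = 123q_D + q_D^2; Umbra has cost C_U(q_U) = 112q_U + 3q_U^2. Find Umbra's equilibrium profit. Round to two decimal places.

1195.39

Drake's profit: π_D = (351 - 3Q)q_D - (123q_D + q_D²). Setting ∂π_D/∂q_D = 0: 228 - 8q_D - 3(q_U) = 0.
Umbra's first-order condition: 239 - 12q_U - 3(q_D) = 0.
Best responses: q_D = (228 - 3q_U)/8, q_U = (239 - 3q_D)/12.
Substituting one into the other gives q_D = 673/29 and q_U = 1228/87.
Price P = 351 - 3·37.3218 = 239.0345.
Umbra's profit: 239.0345·(1228/87) - 112·(1228/87) - 3(1228/87)² = 1195.3896.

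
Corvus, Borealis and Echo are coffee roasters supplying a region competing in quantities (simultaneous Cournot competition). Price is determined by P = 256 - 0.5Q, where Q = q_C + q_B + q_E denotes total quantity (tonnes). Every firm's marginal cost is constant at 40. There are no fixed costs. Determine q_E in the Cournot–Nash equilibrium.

108

A representative firm's profit is π_i = q_i(256 - 0.5Q) - 40q_i.
First-order condition (treating rivals' output as given): 216 - q_i - (1/2)·Σ_{j≠i} q_j = 0.
With identical firms every q_j equals q_i, so Σ_{j≠i} q_j = 2q_i and 216 = 2q_i, giving q_i = 108.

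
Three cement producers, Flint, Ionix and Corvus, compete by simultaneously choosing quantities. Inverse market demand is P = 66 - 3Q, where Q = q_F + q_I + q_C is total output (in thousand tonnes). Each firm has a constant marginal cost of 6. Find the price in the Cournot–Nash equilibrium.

21

Each firm earns π_i = (66 - 3Q)q_i - 6q_i.
First-order condition (treating rivals' output as given): 60 - 6q_i - 3·Σ_{j≠i} q_j = 0.
With identical firms every q_j equals q_i, so Σ_{j≠i} q_j = 2q_i and 60 = 12q_i, giving q_i = 5.
Total output Q = 15, so price P = 66 - 3·15 = 21.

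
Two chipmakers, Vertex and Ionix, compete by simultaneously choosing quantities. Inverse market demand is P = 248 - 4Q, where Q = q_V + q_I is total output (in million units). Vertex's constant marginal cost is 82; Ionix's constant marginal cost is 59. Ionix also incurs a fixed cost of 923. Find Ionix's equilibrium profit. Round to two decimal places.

Vertex's profit: π_V = (248 - 4Q)q_V - (82q_V). Setting ∂π_V/∂q_V = 0: 166 - 8q_V - 4(q_I) = 0.
Ionix's first-order condition: 189 - 8q_I - 4(q_V) = 0.
Rearranging gives the reaction functions q_V = (166 - 4q_I)/8 and q_I = (189 - 4q_V)/8.
Solving the pair: q_V = 143/12, q_I = 53/3.
Price P = 248 - 4·(355/12) = 389/3.
Ionix's profit: (389/3 - 59)·(53/3) - 923 = 325.4444.

325.44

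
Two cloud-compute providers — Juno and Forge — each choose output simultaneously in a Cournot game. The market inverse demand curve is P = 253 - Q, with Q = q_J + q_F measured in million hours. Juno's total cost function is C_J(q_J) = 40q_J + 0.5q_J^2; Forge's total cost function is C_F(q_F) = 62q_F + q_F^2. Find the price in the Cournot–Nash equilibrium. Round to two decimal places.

Juno's profit: π_J = (253 - Q)q_J - (40q_J + (1/2)q_J²). Setting ∂π_J/∂q_J = 0: 213 - 3q_J - (q_F) = 0.
Forge's profit: π_F = (253 - Q)q_F - (62q_F + q_F²). Setting ∂π_F/∂q_F = 0: 191 - 4q_F - (q_J) = 0.
Rearranging gives the reaction functions q_J = (213 - q_F)/3 and q_F = (191 - q_J)/4.
Solving the pair: q_J = 661/11, q_F = 360/11.
Total output Q = 1021/11, so price P = 253 - 1021/11 = 1762/11.

160.18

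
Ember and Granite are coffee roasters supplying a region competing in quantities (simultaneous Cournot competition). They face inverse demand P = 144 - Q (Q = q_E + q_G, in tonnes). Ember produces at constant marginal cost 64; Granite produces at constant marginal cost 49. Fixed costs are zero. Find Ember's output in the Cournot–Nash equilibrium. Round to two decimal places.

21.67

Ember's profit: π_E = (144 - Q)q_E - (64q_E). Setting ∂π_E/∂q_E = 0: 80 - 2q_E - (q_G) = 0.
Granite's profit: π_G = (144 - Q)q_G - (49q_G). Setting ∂π_G/∂q_G = 0: 95 - 2q_G - (q_E) = 0.
So q_E = (80 - q_G)/2 and q_G = (95 - q_E)/2.
Solving the pair: q_E = 65/3, q_G = 110/3.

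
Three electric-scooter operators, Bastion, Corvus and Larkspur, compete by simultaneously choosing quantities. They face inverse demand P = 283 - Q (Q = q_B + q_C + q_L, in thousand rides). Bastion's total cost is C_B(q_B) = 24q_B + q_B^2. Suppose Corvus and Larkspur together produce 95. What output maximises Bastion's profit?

With rivals' combined output fixed at 95, Bastion's profit is π_B = (283 - 95 - q_B)q_B - (24q_B + q_B²) = (188 - q_B)q_B - (24q_B + q_B²).
∂π_B/∂q_B = 164 - 4q_B = 0, so q_B = 41.

41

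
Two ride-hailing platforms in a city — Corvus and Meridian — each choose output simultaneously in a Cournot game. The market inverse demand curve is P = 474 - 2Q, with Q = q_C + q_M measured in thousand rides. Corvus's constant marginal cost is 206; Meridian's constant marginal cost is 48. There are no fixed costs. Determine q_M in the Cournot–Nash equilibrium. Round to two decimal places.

Corvus's profit: π_C = (474 - 2Q)q_C - (206q_C). Setting ∂π_C/∂q_C = 0: 268 - 4q_C - 2(q_M) = 0.
Meridian's first-order condition: 426 - 4q_M - 2(q_C) = 0.
Rearranging gives the reaction functions q_C = (268 - 2q_M)/4 and q_M = (426 - 2q_C)/4.
Solving the pair: q_C = 55/3, q_M = 292/3.

97.33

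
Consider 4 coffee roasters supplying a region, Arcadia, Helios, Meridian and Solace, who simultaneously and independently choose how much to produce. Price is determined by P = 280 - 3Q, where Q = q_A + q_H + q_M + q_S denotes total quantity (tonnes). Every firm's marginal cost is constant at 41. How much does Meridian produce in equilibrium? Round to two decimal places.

15.93

Each firm earns π_i = (280 - 3Q)q_i - 41q_i.
Setting ∂π_i/∂q_i = 0 with rivals' quantities fixed: 239 - 6q_i - 3·Σ_{j≠i} q_j = 0.
With identical firms every q_j equals q_i, so Σ_{j≠i} q_j = 3q_i and 239 = 15q_i, giving q_i = 239/15.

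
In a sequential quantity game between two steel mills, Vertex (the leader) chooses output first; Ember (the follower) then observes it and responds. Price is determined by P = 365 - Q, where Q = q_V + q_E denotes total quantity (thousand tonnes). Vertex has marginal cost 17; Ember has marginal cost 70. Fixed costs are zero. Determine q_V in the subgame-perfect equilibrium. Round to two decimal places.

200.50

The follower Ember best-responds to any q_V: π_E = (365 - Q)q_E - 70q_E.
∂π_E/∂q_E = 295 - q_V - 2q_E = 0 gives the reaction function q_E = (295 - q_V)/2.
Vertex substitutes q_E(q_V) into its own profit: π_V = q_V(365 - q_V - (295 - q_V)/2) - 17q_V = (435/2 - (1/2)q_V)q_V - 17q_V.
Maximising: ∂π_V/∂q_V = 401/2 - q_V = 0, giving q_V = 401/2.
Then q_E = (295 - 401/2)/2 = 189/4.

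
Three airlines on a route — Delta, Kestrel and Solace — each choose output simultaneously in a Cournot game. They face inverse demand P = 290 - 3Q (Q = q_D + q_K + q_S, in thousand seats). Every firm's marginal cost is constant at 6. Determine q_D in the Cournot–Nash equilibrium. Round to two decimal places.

23.67

A representative firm's profit is π_i = q_i(290 - 3Q) - 6q_i.
First-order condition (treating rivals' output as given): 284 - 6q_i - 3·Σ_{j≠i} q_j = 0.
By symmetry each firm produces the same amount; substituting Σ_{j≠i} q_j = 2q_i yields q_i = 284/12 = 71/3.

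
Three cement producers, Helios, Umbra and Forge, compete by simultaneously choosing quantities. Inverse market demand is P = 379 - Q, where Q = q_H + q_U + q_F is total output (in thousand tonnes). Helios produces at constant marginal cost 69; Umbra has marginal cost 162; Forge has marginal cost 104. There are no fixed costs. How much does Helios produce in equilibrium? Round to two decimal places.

Helios's profit: π_H = (379 - Q)q_H - (69q_H). Setting ∂π_H/∂q_H = 0: 310 - 2q_H - (q_U + q_F) = 0.
Umbra's profit: π_U = (379 - Q)q_U - (162q_U). Setting ∂π_U/∂q_U = 0: 217 - 2q_U - (q_H + q_F) = 0.
Forge's profit: π_F = (379 - Q)q_F - (104q_F). Setting ∂π_F/∂q_F = 0: 275 - 2q_F - (q_H + q_U) = 0.
Adding the 3 first-order conditions: 802 − 4Q = 0, so Q = 401/2.
Back-substituting: q_H = (310 − 401/2) = 219/2, q_U = (217 − 401/2) = 33/2, q_F = (275 − 401/2) = 149/2.

109.50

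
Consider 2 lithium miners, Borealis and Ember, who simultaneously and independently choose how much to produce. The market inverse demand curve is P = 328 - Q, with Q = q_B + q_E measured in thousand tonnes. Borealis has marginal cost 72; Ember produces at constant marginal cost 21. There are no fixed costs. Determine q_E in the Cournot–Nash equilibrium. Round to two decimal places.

Borealis's profit: π_B = (328 - Q)q_B - (72q_B). Setting ∂π_B/∂q_B = 0: 256 - 2q_B - (q_E) = 0.
Ember's profit: π_E = (328 - Q)q_E - (21q_E). Setting ∂π_E/∂q_E = 0: 307 - 2q_E - (q_B) = 0.
So q_B = (256 - q_E)/2 and q_E = (307 - q_B)/2.
Solving the pair: q_B = 205/3, q_E = 358/3.

119.33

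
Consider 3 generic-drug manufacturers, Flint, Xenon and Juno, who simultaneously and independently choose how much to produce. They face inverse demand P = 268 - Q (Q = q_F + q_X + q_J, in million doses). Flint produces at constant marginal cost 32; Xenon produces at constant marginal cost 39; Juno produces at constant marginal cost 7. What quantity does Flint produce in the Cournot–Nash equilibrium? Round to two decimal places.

Flint's profit: π_F = (268 - Q)q_F - (32q_F). Setting ∂π_F/∂q_F = 0: 236 - 2q_F - (q_X + q_J) = 0.
Xenon's profit: π_X = (268 - Q)q_X - (39q_X). Setting ∂π_X/∂q_X = 0: 229 - 2q_X - (q_F + q_J) = 0.
Juno's profit: π_J = (268 - Q)q_J - (7q_J). Setting ∂π_J/∂q_J = 0: 261 - 2q_J - (q_F + q_X) = 0.
Adding the 3 first-order conditions: 726 − 4Q = 0, so Q = 363/2.
Back-substituting: q_F = (236 − 363/2) = 109/2, q_X = (229 − 363/2) = 95/2, q_J = (261 − 363/2) = 159/2.

54.50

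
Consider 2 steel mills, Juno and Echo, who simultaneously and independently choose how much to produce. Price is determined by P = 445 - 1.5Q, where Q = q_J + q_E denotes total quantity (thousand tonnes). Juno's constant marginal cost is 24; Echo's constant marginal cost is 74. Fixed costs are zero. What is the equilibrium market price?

181

Juno's profit: π_J = (445 - 1.5Q)q_J - (24q_J). Setting ∂π_J/∂q_J = 0: 421 - 3q_J - (3/2)(q_E) = 0.
Echo's first-order condition: 371 - 3q_E - (3/2)(q_J) = 0.
Rearranging gives the reaction functions q_J = (421 - (3/2)q_E)/3 and q_E = (371 - (3/2)q_J)/3.
Solving the pair: q_J = 314/3, q_E = 214/3.
Total output Q = 176, so price P = 445 - (3/2)·176 = 181.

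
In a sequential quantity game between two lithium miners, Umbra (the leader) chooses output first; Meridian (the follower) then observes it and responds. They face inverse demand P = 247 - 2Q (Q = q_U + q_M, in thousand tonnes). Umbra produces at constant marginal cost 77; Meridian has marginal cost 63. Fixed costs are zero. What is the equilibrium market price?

Solve by backward induction. Given q_U, the follower Meridian maximises π_M = (247 - 2q_U - 2q_M)q_M - 63q_M.
Setting the follower's marginal profit to zero, 184 - 2q_U - 4q_M = 0, i.e. q_M = (184 - 2q_U)/4.
Umbra substitutes q_M(q_U) into its own profit: π_U = q_U(247 - 2q_U - (184 - 2q_U)/2) - 77q_U = (155 - q_U)q_U - 77q_U.
The leader's first-order condition 78 - 2q_U = 0 yields q_U = 39.
Then q_M = (184 - 2·39)/4 = 53/2.
Total output Q = 131/2, so price P = 247 - 2·(131/2) = 116.

116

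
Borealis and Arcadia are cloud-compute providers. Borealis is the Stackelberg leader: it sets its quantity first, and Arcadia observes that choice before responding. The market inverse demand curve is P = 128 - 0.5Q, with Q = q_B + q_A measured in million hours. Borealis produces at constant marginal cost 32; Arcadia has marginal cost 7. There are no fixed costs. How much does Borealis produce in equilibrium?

The follower Arcadia best-responds to any q_B: π_A = (128 - 0.5Q)q_A - 7q_A.
∂π_A/∂q_A = 121 - (1/2)q_B - q_A = 0 gives the reaction function q_A = (121 - (1/2)q_B).
Borealis substitutes q_A(q_B) into its own profit: π_B = q_B(128 - (1/2)q_B - (121 - (1/2)q_B)/2) - 32q_B = (135/2 - (1/4)q_B)q_B - 32q_B.
The leader's first-order condition 71/2 - (1/2)q_B = 0 yields q_B = 71.
Then q_A = (121 - (1/2)·71) = 171/2.

71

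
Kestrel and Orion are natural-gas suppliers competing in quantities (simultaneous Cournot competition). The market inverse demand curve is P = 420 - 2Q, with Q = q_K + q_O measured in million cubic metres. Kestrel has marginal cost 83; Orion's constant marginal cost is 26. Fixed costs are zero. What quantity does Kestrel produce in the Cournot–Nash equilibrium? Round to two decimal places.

Kestrel's profit: π_K = (420 - 2Q)q_K - (83q_K). Setting ∂π_K/∂q_K = 0: 337 - 4q_K - 2(q_O) = 0.
Orion's first-order condition: 394 - 4q_O - 2(q_K) = 0.
Rearranging gives the reaction functions q_K = (337 - 2q_O)/4 and q_O = (394 - 2q_K)/4.
Substituting one into the other gives q_K = 140/3 and q_O = 451/6.

46.67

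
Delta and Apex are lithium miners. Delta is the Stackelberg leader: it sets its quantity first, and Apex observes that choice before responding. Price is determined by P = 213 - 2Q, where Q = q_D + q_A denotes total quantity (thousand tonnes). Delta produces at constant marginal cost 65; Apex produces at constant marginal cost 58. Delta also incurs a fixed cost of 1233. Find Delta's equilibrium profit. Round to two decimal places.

The follower Apex best-responds to any q_D: π_A = (213 - 2Q)q_A - 58q_A.
∂π_A/∂q_A = 155 - 2q_D - 4q_A = 0 gives the reaction function q_A = (155 - 2q_D)/4.
The leader anticipates this reaction. Substituting into P = 213 - 2Q gives P = 271/2 - q_D, so π_D = (271/2 - q_D)q_D - 65q_D.
Maximising: ∂π_D/∂q_D = 141/2 - 2q_D = 0, giving q_D = 141/4.
Then q_A = (155 - 2·(141/4))/4 = 169/8.
Price P = 213 - 2·(451/8) = 401/4.
Delta's profit: (401/4 - 65)·(141/4) - 1233 = 153/16.

9.56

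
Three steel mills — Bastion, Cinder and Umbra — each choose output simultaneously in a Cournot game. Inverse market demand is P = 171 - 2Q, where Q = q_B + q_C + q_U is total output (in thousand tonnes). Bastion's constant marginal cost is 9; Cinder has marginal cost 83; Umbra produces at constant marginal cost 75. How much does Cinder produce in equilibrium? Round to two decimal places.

Bastion's profit: π_B = (171 - 2Q)q_B - (9q_B). Setting ∂π_B/∂q_B = 0: 162 - 4q_B - 2(q_C + q_U) = 0.
Cinder's first-order condition: 88 - 4q_C - 2(q_B + q_U) = 0.
Umbra's first-order condition: 96 - 4q_U - 2(q_B + q_C) = 0.
Adding the 3 conditions: 346 − 4Q − 4Q = 0, i.e. Q = 173/4.
Back-substituting: q_B = (162 − 173/2)/2 = 151/4, q_C = (88 − 173/2)/2 = 3/4, q_U = (96 − 173/2)/2 = 19/4.

0.75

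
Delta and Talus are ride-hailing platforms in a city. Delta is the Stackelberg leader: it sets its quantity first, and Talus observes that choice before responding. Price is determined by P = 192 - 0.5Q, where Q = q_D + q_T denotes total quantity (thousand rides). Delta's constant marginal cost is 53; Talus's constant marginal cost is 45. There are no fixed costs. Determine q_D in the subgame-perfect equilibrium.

Solve by backward induction. Given q_D, the follower Talus maximises π_T = (192 - (1/2)q_D - (1/2)q_T)q_T - 45q_T.
Follower FOC: 147 - (1/2)q_D - q_T = 0, so q_T(q_D) = (147 - (1/2)q_D).
The leader anticipates this reaction. Substituting into P = 192 - 0.5Q gives P = 237/2 - (1/4)q_D, so π_D = (237/2 - (1/4)q_D)q_D - 53q_D.
Leader FOC: 131/2 - (1/2)q_D = 0, so q_D = 131.
Then q_T = (147 - (1/2)·131) = 163/2.

131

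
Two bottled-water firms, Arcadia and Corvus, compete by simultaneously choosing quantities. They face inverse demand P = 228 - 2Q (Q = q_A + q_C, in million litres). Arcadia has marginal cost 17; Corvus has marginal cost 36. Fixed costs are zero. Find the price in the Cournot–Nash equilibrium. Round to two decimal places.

Arcadia's profit: π_A = (228 - 2Q)q_A - (17q_A). Setting ∂π_A/∂q_A = 0: 211 - 4q_A - 2(q_C) = 0.
Corvus's first-order condition: 192 - 4q_C - 2(q_A) = 0.
Rearranging gives the reaction functions q_A = (211 - 2q_C)/4 and q_C = (192 - 2q_A)/4.
Solving the pair: q_A = 115/3, q_C = 173/6.
Total output Q = 403/6, so price P = 228 - 2·(403/6) = 281/3.

93.67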